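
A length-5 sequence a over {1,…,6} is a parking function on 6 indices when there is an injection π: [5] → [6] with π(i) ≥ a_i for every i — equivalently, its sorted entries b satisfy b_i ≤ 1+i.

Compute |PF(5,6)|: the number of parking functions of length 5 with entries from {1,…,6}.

4802

|PF(5,6)| = (7−5)·7^(5−1) = 2·2401 = 4802 (Konheim–Weiss)
Check (5,3,3,4,2) → sorted (2,3,3,4,5): b_i ≤ 1+i ∀i, a PF.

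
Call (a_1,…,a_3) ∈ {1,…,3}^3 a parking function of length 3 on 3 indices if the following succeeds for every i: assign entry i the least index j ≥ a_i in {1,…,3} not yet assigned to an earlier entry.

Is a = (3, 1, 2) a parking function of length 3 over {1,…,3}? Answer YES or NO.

YES

Rearranged: b = (1, 2, 3).
  b_1=1 ≤ 1
  b_2=2 ≤ 2
  b_3=3 ≤ 3
All bounds hold ⇒ YES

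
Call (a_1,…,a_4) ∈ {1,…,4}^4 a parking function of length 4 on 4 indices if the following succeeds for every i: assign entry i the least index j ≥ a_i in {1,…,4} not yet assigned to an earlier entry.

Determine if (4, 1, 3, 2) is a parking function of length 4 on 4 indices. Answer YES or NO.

YES

Sorted: b = (1, 2, 3, 4).
  b_1=1 ≤ 1
  b_2=2 ≤ 2
  b_3=3 ≤ 3
  b_4=4 ≤ 4
All bounds hold ⇒ YES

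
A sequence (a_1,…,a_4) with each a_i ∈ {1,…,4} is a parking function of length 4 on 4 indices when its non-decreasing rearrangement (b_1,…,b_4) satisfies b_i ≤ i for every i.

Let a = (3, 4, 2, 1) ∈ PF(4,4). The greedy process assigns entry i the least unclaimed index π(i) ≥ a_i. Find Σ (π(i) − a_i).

Σπ(i) = 1+…+4 = 10; Σa = 3+4+2+1 = 10; disp = 10−10 = 0.

0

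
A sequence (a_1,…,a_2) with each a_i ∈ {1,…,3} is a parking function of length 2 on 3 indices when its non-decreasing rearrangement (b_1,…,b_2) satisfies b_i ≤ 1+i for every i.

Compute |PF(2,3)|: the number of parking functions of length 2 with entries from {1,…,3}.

Count = 2·4^1 = 2×4 = 8 (Pollak)
E.g. (2,3) → sorted (2,3): b_i ≤ 1+i ∀i, a PF.

8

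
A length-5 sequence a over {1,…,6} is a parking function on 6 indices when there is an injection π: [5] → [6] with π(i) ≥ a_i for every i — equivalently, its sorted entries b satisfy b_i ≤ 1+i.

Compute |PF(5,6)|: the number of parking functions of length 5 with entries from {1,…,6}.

Count = 2·7^4 = 2·2401 = 4802 (Konheim–Weiss)
Example (2,2,3,6,2) → sorted (2,2,2,3,6): b_i ≤ 1+i ∀i, a PF.

4802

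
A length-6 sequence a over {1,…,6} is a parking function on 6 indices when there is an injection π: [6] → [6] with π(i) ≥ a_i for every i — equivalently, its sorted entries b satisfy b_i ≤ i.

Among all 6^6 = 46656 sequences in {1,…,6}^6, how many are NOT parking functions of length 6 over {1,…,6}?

|PF| = (6−6+1)·(6+1)^(6−1) = 1·16807 = 16807
E.g. (3,6,4,3,2,4) → sorted (2,3,3,4,4,6): b_1=2>1, not a PF.
So 46656 − 16807 = 29849 fail.

29849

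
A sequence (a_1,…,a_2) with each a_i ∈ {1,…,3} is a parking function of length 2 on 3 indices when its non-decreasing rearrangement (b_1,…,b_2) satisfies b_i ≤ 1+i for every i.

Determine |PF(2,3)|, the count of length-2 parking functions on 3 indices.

#PF = (3−2+1)·(3+1)^(2−1) = 2×4 = 8 [KW]
Check (2,2) → sorted (2,2): b_i ≤ 1+i ∀i, a PF.

8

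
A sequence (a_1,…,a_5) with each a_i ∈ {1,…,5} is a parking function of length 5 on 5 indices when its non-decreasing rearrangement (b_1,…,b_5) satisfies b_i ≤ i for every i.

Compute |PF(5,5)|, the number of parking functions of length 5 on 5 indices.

1296

|PF| = (5+1−5)·(5+1)^{5−1} = 1 · 1296 = 1296 (Pollak)
Check (4,1,4,2,3) → sorted (1,2,3,4,4): b_i ≤ i ∀i, a PF.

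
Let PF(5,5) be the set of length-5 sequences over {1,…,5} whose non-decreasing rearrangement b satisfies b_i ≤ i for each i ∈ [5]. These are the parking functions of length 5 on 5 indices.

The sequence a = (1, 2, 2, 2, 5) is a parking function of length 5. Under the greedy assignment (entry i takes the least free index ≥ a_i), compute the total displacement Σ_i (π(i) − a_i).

3

Σπ = 15 ({1..5} each once); Σa = 1+2+2+2+5 = 12; disp = 15−12 = 3.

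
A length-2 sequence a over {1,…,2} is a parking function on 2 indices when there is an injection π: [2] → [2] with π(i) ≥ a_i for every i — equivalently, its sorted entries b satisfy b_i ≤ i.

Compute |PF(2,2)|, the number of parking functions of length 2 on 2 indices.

|PF| = (2−2+1)·(2+1)^(2−1) = 1·3 = 3 [KW]
E.g. (1,1) → sorted (1,1): b_i ≤ i ∀i, a PF.

3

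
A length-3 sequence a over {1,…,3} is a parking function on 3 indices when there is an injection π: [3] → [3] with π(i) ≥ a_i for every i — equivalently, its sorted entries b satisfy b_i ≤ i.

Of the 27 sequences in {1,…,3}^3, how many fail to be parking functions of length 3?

|PF| = (4−3)·4^(3−1) = 1×16 = 16 (Konheim–Weiss)
Example (1,3,3) → sorted (1,3,3): b_2=3>2, not a PF.
Total 27; non-PF = 27−16 = 11

11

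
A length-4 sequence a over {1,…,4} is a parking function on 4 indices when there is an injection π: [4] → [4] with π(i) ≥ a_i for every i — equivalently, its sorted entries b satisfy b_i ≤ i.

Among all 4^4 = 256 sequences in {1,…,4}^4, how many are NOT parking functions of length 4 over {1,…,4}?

131

Count = (4−4+1)·(4+1)^(4−1) = 1·125 = 125 (Pollak)
E.g. (1,4,4,2) → sorted (1,2,4,4): b_3=4>3, not a PF.
So 256 − 125 = 131 fail.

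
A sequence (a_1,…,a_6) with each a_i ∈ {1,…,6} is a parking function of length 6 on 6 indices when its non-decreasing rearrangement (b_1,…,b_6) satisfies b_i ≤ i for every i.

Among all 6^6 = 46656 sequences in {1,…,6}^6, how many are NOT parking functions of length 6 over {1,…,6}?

|PF(6,6)| = 1·7^5 = 1 · 16807 = 16807 [KW]
Check (3,4,3,5,2,3) → sorted (2,3,3,3,4,5): b_1=2>1, not a PF.
So 46656 − 16807 = 29849 fail.

29849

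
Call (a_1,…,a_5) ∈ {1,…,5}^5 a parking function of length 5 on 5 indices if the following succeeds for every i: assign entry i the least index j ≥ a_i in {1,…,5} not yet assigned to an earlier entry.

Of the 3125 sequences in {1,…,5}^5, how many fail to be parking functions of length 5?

1829

|PF| = (5+1−5)·(5+1)^{5−1} = 1×1296 = 1296
Check (5,4,4,5,5) → sorted (4,4,5,5,5): b_1=4>1, not a PF.
5^5 − 1296 = 3125 − 1296 = 1829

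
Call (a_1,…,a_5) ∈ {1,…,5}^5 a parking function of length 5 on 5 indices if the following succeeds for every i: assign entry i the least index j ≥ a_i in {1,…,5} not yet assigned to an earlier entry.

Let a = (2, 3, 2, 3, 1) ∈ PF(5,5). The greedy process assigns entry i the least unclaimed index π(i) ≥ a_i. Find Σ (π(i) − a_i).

Σπ = 15 ({1..5} each once); Σa = 2+3+2+3+1 = 11; disp = 15−11 = 4.

4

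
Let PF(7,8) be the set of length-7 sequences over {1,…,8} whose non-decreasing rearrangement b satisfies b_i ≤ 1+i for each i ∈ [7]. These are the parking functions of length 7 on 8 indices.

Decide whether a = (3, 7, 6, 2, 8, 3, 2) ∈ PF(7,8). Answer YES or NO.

Sorted: b = (2, 2, 3, 3, 6, 7, 8).
  b_1=2 ≤ 2
  b_2=2 ≤ 3
  b_3=3 ≤ 4
  b_4=3 ≤ 5
  b_5=6 ≤ 6
  b_6=7 ≤ 7
  b_7=8 ≤ 8
All bounds hold ⇒ YES

YES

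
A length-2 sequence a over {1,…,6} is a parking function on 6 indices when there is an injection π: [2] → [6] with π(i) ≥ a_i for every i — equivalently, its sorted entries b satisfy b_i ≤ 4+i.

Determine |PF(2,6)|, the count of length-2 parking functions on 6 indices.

#PF = 5·7^1 = 5·7 = 35 (Konheim–Weiss)
Example (2,2) → sorted (2,2): b_i ≤ 4+i ∀i, a PF.

35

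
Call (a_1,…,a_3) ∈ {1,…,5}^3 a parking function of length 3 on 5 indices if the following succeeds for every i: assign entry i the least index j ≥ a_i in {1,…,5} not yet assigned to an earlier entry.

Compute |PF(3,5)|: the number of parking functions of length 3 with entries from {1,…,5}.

|PF| = (5+1−3)·(5+1)^{3−1} = 3×36 = 108 (Pollak)
E.g. (1,4,3) → sorted (1,3,4): b_i ≤ 2+i ∀i, a PF.

108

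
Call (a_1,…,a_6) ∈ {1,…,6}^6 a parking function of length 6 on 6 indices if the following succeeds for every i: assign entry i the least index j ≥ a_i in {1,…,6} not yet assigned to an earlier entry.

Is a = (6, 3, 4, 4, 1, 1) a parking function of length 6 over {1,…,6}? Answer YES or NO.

Rearranged: b = (1, 1, 3, 4, 4, 6).
  b_1=1 ≤ 1
  b_2=1 ≤ 2
  b_3=3 ≤ 3
  b_4=4 ≤ 4
  b_5=4 ≤ 5
  b_6=6 ≤ 6
All bounds hold ⇒ YES

YES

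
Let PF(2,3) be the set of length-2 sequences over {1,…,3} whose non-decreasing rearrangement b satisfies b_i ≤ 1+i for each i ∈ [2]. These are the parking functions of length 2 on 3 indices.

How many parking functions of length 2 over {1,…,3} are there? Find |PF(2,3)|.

|PF| = (3+1−2)·(3+1)^{2−1} = 2·4 = 8
Example (2,2) → sorted (2,2): b_i ≤ 1+i ∀i, a PF.

8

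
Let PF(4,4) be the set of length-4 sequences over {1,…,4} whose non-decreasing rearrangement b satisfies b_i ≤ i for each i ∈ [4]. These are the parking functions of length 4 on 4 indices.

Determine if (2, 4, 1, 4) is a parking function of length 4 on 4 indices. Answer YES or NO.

Order a: b = (1, 2, 4, 4).
  b_1=1 ≤ 1
  b_2=2 ≤ 2
  b_3=4 > 3
  fails at i=3 ⇒ NO

NO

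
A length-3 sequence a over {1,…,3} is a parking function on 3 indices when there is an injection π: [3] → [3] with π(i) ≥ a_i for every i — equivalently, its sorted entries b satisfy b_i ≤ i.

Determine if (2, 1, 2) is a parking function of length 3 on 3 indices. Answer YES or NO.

YES

Sorted: b = (1, 2, 2).
  b_1=1 ≤ 1
  b_2=2 ≤ 2
  b_3=2 ≤ 3
All bounds hold ⇒ YES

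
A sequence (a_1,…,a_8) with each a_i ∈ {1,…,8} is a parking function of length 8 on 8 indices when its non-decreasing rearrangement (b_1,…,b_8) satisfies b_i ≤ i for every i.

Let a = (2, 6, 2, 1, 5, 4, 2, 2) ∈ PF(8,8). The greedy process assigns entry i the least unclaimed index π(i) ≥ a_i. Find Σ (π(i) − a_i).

Σπ = 36 ({1..8} each once); Σa = 2+6+2+1+5+4+2+2 = 24; disp = 36−24 = 12.

12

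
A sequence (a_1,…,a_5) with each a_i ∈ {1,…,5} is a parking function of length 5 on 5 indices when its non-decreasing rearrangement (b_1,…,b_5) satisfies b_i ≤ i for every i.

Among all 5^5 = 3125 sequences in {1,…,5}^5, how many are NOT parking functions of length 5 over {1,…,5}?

1829

Count = (6−5)·6^(5−1) = 1·1296 = 1296 (Konheim–Weiss)
Check (2,5,4,5,2) → sorted (2,2,4,5,5): b_1=2>1, not a PF.
5^5 − 1296 = 3125 − 1296 = 1829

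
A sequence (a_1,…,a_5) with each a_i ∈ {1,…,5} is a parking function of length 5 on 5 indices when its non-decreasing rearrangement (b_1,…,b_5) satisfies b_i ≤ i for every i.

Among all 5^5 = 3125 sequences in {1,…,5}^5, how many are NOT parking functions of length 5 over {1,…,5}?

1829

|PF| = (5+1−5)·(5+1)^{5−1} = 1·1296 = 1296 (Pollak)
One tuple (5,3,3,3,2) → sorted (2,3,3,3,5): b_1=2>1, not a PF.
So 3125 − 1296 = 1829 fail.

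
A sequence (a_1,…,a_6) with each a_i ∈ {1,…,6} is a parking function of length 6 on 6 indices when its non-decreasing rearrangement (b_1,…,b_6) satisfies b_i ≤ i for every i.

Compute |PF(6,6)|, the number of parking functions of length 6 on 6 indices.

16807

#PF = (7−6)·7^(6−1) = 1 · 16807 = 16807 [KW]
E.g. (4,6,1,4,2,1) → sorted (1,1,2,4,4,6): b_i ≤ i ∀i, a PF.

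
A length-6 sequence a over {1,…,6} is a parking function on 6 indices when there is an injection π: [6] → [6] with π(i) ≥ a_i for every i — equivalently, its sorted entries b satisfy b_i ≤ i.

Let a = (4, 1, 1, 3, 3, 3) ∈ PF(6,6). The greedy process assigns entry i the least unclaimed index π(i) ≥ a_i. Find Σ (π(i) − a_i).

Σπ(i) = 1+…+6 = 21; Σa = 4+1+1+3+3+3 = 15; disp = 21−15 = 6.

6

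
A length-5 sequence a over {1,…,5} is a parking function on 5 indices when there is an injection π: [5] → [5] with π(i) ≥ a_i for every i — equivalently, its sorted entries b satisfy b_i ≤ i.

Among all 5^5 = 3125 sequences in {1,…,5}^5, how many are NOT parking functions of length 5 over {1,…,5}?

#PF = 1·6^4 = 1·1296 = 1296
One tuple (5,1,4,5,5) → sorted (1,4,5,5,5): b_2=4>2, not a PF.
5^5 − 1296 = 3125 − 1296 = 1829

1829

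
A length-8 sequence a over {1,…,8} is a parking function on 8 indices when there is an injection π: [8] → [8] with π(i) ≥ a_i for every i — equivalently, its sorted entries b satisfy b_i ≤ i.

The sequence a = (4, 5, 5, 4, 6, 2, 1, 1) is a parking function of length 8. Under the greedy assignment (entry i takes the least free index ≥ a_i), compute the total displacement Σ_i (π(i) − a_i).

8

Σπ(i) = 1+…+8 = 36; Σa = 4+5+5+4+6+2+1+1 = 28; disp = 36−28 = 8.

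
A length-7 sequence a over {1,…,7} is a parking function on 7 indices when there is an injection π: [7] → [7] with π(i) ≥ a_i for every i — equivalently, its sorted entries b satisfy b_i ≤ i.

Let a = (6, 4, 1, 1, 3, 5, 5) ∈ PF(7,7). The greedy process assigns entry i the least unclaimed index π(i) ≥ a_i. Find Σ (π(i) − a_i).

Σπ(i) = 1+…+7 = 28; Σa = 6+4+1+1+3+5+5 = 25; disp = 28−25 = 3.

3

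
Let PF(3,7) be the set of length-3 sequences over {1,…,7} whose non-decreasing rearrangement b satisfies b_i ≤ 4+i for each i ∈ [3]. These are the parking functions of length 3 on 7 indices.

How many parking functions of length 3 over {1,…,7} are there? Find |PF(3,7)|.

|PF| = (7−3+1)·(7+1)^(3−1) = 5 · 64 = 320
E.g. (3,2,3) → sorted (2,3,3): b_i ≤ 4+i ∀i, a PF.

320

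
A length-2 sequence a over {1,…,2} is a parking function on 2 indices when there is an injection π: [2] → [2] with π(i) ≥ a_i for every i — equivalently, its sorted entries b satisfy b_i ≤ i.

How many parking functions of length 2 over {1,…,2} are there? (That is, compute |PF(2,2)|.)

3

|PF(2,2)| = (2−2+1)·(2+1)^(2−1) = 1×3 = 3 (Pollak)
E.g. (1,1) → sorted (1,1): b_i ≤ i ∀i, a PF.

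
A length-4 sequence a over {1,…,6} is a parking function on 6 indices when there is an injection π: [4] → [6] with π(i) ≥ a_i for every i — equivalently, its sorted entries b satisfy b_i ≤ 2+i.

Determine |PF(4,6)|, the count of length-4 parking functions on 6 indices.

1029

|PF(4,6)| = (6−4+1)·(6+1)^(4−1) = 3·343 = 1029 [KW]
One tuple (6,3,3,3) → sorted (3,3,3,6): b_i ≤ 2+i ∀i, a PF.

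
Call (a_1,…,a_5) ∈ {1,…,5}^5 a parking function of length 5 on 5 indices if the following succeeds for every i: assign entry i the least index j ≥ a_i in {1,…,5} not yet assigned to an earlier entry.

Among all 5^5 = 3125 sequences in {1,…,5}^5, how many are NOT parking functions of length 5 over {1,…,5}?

1829

|PF(5,5)| = (5+1−5)·(5+1)^{5−1} = 1·1296 = 1296
One tuple (5,2,5,3,5) → sorted (2,3,5,5,5): b_1=2>1, not a PF.
Total 3125; non-PF = 3125−1296 = 1829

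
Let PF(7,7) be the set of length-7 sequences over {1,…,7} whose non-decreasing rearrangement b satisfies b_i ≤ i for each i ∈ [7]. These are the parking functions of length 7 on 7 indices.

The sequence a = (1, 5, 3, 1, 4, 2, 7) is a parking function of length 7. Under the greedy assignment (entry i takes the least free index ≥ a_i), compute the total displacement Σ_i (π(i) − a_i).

5

Σπ(i) = 1+…+7 = 28; Σa = 1+5+3+1+4+2+7 = 23; disp = 28−23 = 5.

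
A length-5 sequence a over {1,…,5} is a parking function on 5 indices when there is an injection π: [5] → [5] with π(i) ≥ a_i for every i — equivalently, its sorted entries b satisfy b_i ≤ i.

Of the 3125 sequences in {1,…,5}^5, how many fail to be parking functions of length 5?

Count = (6−5)·6^(5−1) = 1×1296 = 1296
E.g. (5,5,2,5,3) → sorted (2,3,5,5,5): b_1=2>1, not a PF.
Total 3125; non-PF = 3125−1296 = 1829

1829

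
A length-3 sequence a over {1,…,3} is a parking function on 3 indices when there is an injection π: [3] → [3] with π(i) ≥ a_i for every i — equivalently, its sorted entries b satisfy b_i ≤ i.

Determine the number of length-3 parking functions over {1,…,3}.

16

|PF| = (3−3+1)·(3+1)^(3−1) = 1·16 = 16 [KW]
One tuple (1,3,2) → sorted (1,2,3): b_i ≤ i ∀i, a PF.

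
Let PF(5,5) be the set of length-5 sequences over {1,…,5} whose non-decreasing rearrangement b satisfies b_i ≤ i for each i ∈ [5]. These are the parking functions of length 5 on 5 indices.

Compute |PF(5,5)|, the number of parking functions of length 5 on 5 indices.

|PF| = (5−5+1)·(5+1)^(5−1) = 1×1296 = 1296 (Pollak)
One tuple (3,2,1,2,5) → sorted (1,2,2,3,5): b_i ≤ i ∀i, a PF.

1296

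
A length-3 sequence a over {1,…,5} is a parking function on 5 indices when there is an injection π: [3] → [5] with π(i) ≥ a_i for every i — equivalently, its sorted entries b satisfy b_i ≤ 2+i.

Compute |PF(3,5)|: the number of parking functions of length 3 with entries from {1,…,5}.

|PF| = (5+1−3)·(5+1)^{3−1} = 3 · 36 = 108 (Pollak)
Example (1,1,3) → sorted (1,1,3): b_i ≤ 2+i ∀i, a PF.

108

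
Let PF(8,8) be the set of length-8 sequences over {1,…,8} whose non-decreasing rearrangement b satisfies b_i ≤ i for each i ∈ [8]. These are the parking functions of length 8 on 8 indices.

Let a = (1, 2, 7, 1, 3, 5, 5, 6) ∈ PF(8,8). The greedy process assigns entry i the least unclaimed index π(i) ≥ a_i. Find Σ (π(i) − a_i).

Σπ(i) = 1+…+8 = 36; Σa = 1+2+7+1+3+5+5+6 = 30; disp = 36−30 = 6.

6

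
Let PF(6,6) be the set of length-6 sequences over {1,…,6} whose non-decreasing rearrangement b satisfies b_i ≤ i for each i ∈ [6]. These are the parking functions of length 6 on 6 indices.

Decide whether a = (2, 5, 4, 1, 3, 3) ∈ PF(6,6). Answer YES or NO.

Rearranged: b = (1, 2, 3, 3, 4, 5).
  b_1=1 ≤ 1
  b_2=2 ≤ 2
  b_3=3 ≤ 3
  b_4=3 ≤ 4
  b_5=4 ≤ 5
  b_6=5 ≤ 6
All bounds hold ⇒ YES

YES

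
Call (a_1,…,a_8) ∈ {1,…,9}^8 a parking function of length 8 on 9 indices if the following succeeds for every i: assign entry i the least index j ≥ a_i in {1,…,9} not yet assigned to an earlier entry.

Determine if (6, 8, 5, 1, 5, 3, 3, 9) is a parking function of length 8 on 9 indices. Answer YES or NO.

Sorted: b = (1, 3, 3, 5, 5, 6, 8, 9).
  b_1=1 ≤ 2
  b_2=3 ≤ 3
  b_3=3 ≤ 4
  b_4=5 ≤ 5
  b_5=5 ≤ 6
  b_6=6 ≤ 7
  b_7=8 ≤ 8
  b_8=9 ≤ 9
All bounds hold ⇒ YES

YES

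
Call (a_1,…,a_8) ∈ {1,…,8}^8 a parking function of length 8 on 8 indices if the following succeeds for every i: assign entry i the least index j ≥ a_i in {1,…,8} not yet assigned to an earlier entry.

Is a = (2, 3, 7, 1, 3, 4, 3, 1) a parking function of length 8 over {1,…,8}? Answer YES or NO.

Order a: b = (1, 1, 2, 3, 3, 3, 4, 7).
  b_1=1 ≤ 1
  b_2=1 ≤ 2
  b_3=2 ≤ 3
  b_4=3 ≤ 4
  b_5=3 ≤ 5
  b_6=3 ≤ 6
  b_7=4 ≤ 7
  b_8=7 ≤ 8
All bounds hold ⇒ YES

YES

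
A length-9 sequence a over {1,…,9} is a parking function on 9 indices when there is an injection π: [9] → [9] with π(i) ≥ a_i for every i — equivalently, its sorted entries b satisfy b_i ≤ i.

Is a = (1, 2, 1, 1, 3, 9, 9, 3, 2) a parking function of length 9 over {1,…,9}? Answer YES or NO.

Sorted: b = (1, 1, 1, 2, 2, 3, 3, 9, 9).
  b_1=1 ≤ 1
  b_2=1 ≤ 2
  b_3=1 ≤ 3
  b_4=2 ≤ 4
  b_5=2 ≤ 5
  b_6=3 ≤ 6
  b_7=3 ≤ 7
  b_8=9 > 8
  fails at i=8 ⇒ NO

NO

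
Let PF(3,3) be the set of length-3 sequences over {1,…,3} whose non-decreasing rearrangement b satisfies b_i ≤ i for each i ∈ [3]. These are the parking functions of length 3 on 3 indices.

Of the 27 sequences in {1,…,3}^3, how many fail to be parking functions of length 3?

|PF| = (4−3)·4^(3−1) = 1 · 16 = 16 [KW]
One tuple (3,3,3) → sorted (3,3,3): b_1=3>1, not a PF.
So 27 − 16 = 11 fail.

11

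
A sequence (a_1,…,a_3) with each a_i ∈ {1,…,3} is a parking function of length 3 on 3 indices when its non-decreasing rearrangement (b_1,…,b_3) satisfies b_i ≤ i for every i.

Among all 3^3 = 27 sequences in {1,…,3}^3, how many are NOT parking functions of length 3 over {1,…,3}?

11

#PF = (4−3)·4^(3−1) = 1×16 = 16 (Konheim–Weiss)
One tuple (3,2,2) → sorted (2,2,3): b_1=2>1, not a PF.
3^3 − 16 = 27 − 16 = 11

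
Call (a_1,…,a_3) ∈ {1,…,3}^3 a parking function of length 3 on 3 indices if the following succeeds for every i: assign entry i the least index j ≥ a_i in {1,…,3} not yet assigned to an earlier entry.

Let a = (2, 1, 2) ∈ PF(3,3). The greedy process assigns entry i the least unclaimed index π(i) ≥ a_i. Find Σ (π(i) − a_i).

1

Σπ(i) = 1+…+3 = 6; Σa = 2+1+2 = 5; disp = 6−5 = 1.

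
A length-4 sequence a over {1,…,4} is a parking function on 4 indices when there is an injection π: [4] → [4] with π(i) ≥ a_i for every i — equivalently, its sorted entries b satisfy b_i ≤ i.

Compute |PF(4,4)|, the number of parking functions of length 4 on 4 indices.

125

Count = 1·5^3 = 1 · 125 = 125 [KW]
Example (2,1,1,3) → sorted (1,1,2,3): b_i ≤ i ∀i, a PF.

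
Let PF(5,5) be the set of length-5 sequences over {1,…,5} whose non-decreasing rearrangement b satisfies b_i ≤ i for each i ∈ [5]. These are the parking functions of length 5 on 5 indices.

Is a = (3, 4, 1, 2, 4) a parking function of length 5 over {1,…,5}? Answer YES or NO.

Order a: b = (1, 2, 3, 4, 4).
  b_1=1 ≤ 1
  b_2=2 ≤ 2
  b_3=3 ≤ 3
  b_4=4 ≤ 4
  b_5=4 ≤ 5
All bounds hold ⇒ YES

YES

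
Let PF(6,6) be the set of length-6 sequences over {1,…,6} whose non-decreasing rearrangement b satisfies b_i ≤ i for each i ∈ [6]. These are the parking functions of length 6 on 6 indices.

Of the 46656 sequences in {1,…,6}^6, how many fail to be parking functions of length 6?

#PF = 1·7^5 = 1×16807 = 16807
Check (5,5,5,3,1,5) → sorted (1,3,5,5,5,5): b_2=3>2, not a PF.
6^6 − 16807 = 46656 − 16807 = 29849

29849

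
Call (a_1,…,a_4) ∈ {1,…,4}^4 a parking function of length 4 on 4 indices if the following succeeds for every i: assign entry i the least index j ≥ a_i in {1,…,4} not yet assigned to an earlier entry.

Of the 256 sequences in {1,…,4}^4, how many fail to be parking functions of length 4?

|PF(4,4)| = (4+1−4)·(4+1)^{4−1} = 1 · 125 = 125 (Pollak)
E.g. (4,3,4,1) → sorted (1,3,4,4): b_2=3>2, not a PF.
4^4 − 125 = 256 − 125 = 131

131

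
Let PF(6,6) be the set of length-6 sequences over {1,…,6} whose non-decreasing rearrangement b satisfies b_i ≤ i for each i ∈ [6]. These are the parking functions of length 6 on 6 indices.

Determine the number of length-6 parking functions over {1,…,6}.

Count = 1·7^5 = 1·16807 = 16807 (Pollak)
Example (3,2,4,1,4,3) → sorted (1,2,3,3,4,4): b_i ≤ i ∀i, a PF.

16807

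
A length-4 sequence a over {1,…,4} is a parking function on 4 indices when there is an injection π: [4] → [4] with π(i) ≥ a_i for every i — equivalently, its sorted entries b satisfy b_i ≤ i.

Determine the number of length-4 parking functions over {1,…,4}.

|PF(4,4)| = (5−4)·5^(4−1) = 1×125 = 125 [KW]
Example (1,3,4,1) → sorted (1,1,3,4): b_i ≤ i ∀i, a PF.

125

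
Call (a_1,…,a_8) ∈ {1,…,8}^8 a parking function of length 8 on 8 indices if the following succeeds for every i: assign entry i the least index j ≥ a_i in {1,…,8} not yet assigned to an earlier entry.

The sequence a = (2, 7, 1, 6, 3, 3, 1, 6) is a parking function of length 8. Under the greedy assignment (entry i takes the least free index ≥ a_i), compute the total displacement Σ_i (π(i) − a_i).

7

Σπ(i) = 1+…+8 = 36; Σa = 2+7+1+6+3+3+1+6 = 29; disp = 36−29 = 7.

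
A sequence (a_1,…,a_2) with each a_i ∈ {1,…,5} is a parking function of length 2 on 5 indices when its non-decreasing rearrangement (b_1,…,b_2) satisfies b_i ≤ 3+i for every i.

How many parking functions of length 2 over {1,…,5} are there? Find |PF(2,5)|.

24

|PF| = 4·6^1 = 4 · 6 = 24 [KW]
Check (5,4) → sorted (4,5): b_i ≤ 3+i ∀i, a PF.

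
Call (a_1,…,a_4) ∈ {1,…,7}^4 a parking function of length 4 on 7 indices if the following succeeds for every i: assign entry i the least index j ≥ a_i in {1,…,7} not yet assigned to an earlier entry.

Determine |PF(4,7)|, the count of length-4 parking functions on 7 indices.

2048

|PF(4,7)| = (7−4+1)·(7+1)^(4−1) = 4 · 512 = 2048
Example (5,4,5,2) → sorted (2,4,5,5): b_i ≤ 3+i ∀i, a PF.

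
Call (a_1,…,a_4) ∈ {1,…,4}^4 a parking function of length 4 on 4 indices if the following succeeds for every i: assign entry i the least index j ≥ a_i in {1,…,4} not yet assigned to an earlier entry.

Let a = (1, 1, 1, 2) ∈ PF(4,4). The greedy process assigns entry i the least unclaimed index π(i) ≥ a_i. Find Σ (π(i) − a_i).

5

Σπ = 4·5/2 = 10 (π permutes [4]); Σa = 1+1+1+2 = 5; disp = 10−5 = 5.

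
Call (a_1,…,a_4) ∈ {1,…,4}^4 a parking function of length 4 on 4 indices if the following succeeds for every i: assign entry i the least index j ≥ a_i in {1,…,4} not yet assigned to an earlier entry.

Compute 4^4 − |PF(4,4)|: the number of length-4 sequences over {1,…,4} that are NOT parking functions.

#PF = (4−4+1)·(4+1)^(4−1) = 1·125 = 125 (Konheim–Weiss)
Check (2,4,3,3) → sorted (2,3,3,4): b_1=2>1, not a PF.
So 256 − 125 = 131 fail.

131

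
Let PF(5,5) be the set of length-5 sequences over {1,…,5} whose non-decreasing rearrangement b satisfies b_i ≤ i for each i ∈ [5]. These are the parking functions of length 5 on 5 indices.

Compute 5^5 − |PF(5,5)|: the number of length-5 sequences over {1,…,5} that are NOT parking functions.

Count = 1·6^4 = 1·1296 = 1296 (Konheim–Weiss)
Check (5,5,2,5,1) → sorted (1,2,5,5,5): b_3=5>3, not a PF.
So 3125 − 1296 = 1829 fail.

1829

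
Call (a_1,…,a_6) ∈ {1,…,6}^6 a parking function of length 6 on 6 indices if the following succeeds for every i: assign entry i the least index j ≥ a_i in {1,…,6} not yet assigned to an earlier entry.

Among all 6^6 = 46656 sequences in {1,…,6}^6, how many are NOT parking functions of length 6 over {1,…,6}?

29849

|PF(6,6)| = 1·7^5 = 1×16807 = 16807 (Pollak)
Example (5,2,5,5,6,6) → sorted (2,5,5,5,6,6): b_1=2>1, not a PF.
Total 46656; non-PF = 46656−16807 = 29849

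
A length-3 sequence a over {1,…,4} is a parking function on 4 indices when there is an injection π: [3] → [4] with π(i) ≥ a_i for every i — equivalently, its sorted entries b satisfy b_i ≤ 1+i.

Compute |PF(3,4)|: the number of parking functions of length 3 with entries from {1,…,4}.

50

|PF(3,4)| = (4−3+1)·(4+1)^(3−1) = 2×25 = 50 (Pollak)
One tuple (1,4,1) → sorted (1,1,4): b_i ≤ 1+i ∀i, a PF.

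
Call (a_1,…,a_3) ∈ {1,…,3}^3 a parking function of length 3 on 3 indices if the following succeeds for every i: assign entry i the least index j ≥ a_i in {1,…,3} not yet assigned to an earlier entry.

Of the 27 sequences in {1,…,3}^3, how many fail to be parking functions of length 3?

11

Count = (3+1−3)·(3+1)^{3−1} = 1·16 = 16 [KW]
One tuple (1,3,3) → sorted (1,3,3): b_2=3>2, not a PF.
3^3 − 16 = 27 − 16 = 11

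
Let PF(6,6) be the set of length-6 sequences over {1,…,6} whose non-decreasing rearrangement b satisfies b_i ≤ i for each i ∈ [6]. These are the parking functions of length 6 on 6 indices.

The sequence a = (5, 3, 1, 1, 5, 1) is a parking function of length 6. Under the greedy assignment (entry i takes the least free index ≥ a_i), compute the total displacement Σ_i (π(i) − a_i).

Σπ = 6·7/2 = 21 (π permutes [6]); Σa = 5+3+1+1+5+1 = 16; disp = 21−16 = 5.

5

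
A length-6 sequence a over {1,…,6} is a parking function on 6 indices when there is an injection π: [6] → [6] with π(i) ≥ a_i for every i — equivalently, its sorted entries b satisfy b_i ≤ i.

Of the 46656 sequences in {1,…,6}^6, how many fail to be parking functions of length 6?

29849

|PF| = 1·7^5 = 1·16807 = 16807 (Pollak)
E.g. (4,3,3,5,2,2) → sorted (2,2,3,3,4,5): b_1=2>1, not a PF.
So 46656 − 16807 = 29849 fail.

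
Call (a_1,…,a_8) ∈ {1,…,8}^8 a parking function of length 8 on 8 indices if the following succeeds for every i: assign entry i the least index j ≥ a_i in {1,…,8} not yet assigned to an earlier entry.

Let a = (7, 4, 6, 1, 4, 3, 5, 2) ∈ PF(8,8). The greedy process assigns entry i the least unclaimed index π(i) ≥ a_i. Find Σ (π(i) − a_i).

Σπ = 8·9/2 = 36 (π permutes [8]); Σa = 7+4+6+1+4+3+5+2 = 32; disp = 36−32 = 4.

4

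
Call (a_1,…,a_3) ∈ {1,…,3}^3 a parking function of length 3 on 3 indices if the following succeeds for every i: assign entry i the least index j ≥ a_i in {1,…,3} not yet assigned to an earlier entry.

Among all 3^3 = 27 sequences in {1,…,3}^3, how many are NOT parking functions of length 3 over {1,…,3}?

11

Count = (4−3)·4^(3−1) = 1·16 = 16 (Pollak)
One tuple (3,3,3) → sorted (3,3,3): b_1=3>1, not a PF.
3^3 − 16 = 27 − 16 = 11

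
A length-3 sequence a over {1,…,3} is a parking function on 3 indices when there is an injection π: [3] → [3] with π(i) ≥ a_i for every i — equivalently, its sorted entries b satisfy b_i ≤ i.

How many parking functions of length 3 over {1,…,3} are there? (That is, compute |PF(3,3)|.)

16

#PF = (3−3+1)·(3+1)^(3−1) = 1 · 16 = 16 [KW]
Example (3,2,1) → sorted (1,2,3): b_i ≤ i ∀i, a PF.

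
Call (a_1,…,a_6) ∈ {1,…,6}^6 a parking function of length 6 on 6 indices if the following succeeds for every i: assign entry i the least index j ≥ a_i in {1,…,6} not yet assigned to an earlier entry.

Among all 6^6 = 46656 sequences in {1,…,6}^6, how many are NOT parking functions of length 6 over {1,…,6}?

29849

|PF(6,6)| = (7−6)·7^(6−1) = 1·16807 = 16807 (Pollak)
One tuple (4,2,6,6,5,6) → sorted (2,4,5,6,6,6): b_1=2>1, not a PF.
Total 46656; non-PF = 46656−16807 = 29849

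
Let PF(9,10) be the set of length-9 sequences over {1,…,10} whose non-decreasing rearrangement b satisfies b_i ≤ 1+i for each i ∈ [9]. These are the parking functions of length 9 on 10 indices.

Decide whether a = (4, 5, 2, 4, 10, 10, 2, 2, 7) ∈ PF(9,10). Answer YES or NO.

NO

Sorted: b = (2, 2, 2, 4, 4, 5, 7, 10, 10).
  b_1=2 ≤ 2
  b_2=2 ≤ 3
  b_3=2 ≤ 4
  b_4=4 ≤ 5
  b_5=4 ≤ 6
  b_6=5 ≤ 7
  b_7=7 ≤ 8
  b_8=10 > 9
  fails at i=8 ⇒ NO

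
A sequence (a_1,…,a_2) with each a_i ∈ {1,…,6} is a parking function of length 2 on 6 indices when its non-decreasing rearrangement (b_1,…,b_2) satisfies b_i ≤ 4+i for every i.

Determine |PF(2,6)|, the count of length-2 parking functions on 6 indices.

#PF = (6−2+1)·(6+1)^(2−1) = 5 · 7 = 35 (Pollak)
Check (6,2) → sorted (2,6): b_i ≤ 4+i ∀i, a PF.

35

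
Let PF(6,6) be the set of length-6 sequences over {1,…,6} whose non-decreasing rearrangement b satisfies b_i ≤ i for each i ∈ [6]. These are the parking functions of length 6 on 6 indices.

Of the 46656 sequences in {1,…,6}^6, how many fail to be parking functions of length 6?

29849

Count = 1·7^5 = 1 · 16807 = 16807 [KW]
Example (5,4,5,6,5,2) → sorted (2,4,5,5,5,6): b_1=2>1, not a PF.
So 46656 − 16807 = 29849 fail.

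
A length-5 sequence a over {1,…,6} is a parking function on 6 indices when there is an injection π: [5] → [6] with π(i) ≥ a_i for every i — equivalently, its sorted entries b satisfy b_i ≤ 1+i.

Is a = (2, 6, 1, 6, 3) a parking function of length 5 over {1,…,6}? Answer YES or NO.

Order a: b = (1, 2, 3, 6, 6).
  b_1=1 ≤ 2
  b_2=2 ≤ 3
  b_3=3 ≤ 4
  b_4=6 > 5
  fails at i=4 ⇒ NO

NO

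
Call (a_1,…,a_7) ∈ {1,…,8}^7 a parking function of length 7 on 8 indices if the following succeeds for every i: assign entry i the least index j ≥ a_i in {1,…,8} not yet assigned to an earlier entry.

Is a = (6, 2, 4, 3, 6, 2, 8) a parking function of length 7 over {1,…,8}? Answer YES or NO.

Order a: b = (2, 2, 3, 4, 6, 6, 8).
  b_1=2 ≤ 2
  b_2=2 ≤ 3
  b_3=3 ≤ 4
  b_4=4 ≤ 5
  b_5=6 ≤ 6
  b_6=6 ≤ 7
  b_7=8 ≤ 8
All bounds hold ⇒ YES

YES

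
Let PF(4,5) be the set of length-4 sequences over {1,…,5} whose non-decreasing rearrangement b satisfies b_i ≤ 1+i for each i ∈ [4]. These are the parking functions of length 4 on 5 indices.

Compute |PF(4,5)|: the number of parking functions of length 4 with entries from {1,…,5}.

432

|PF| = (5+1−4)·(5+1)^{4−1} = 2×216 = 432 [KW]
Example (1,1,4,2) → sorted (1,1,2,4): b_i ≤ 1+i ∀i, a PF.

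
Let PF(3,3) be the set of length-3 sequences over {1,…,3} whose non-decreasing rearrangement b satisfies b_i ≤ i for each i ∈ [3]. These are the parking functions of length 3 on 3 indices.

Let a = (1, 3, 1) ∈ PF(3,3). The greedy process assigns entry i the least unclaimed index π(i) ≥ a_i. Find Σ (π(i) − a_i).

Σπ(i) = 1+…+3 = 6; Σa = 1+3+1 = 5; disp = 6−5 = 1.

1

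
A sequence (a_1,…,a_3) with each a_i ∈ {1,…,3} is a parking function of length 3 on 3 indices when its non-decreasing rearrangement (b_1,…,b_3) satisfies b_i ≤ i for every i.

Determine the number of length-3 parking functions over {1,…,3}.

16

|PF(3,3)| = (3+1−3)·(3+1)^{3−1} = 1·16 = 16
Example (2,1,3) → sorted (1,2,3): b_i ≤ i ∀i, a PF.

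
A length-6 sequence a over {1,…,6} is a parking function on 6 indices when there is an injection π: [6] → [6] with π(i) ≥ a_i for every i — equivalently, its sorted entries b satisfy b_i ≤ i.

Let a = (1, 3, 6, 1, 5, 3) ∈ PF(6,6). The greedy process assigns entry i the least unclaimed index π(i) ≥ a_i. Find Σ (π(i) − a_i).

2

Σπ = 21 ({1..6} each once); Σa = 1+3+6+1+5+3 = 19; disp = 21−19 = 2.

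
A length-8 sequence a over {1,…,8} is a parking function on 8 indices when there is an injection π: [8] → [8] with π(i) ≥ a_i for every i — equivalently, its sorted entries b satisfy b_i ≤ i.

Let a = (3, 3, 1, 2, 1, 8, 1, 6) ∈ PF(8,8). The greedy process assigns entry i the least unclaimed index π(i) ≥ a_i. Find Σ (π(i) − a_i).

Σπ(i) = 1+…+8 = 36; Σa = 3+3+1+2+1+8+1+6 = 25; disp = 36−25 = 11.

11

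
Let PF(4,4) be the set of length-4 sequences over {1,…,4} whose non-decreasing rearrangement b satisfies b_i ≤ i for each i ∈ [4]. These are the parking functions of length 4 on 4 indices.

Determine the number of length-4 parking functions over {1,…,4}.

125

|PF| = (4+1−4)·(4+1)^{4−1} = 1×125 = 125 (Pollak)
Example (2,3,1,2) → sorted (1,2,2,3): b_i ≤ i ∀i, a PF.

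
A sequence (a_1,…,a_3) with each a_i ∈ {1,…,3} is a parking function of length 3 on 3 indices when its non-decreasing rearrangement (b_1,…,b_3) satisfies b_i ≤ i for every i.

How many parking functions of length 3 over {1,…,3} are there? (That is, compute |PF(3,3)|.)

16

Count = (4−3)·4^(3−1) = 1×16 = 16 [KW]
One tuple (2,1,2) → sorted (1,2,2): b_i ≤ i ∀i, a PF.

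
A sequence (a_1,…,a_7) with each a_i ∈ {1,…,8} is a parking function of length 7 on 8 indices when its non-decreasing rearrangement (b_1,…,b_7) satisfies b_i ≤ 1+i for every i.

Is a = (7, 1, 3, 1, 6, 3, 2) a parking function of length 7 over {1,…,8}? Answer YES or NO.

Sorted: b = (1, 1, 2, 3, 3, 6, 7).
  b_1=1 ≤ 2
  b_2=1 ≤ 3
  b_3=2 ≤ 4
  b_4=3 ≤ 5
  b_5=3 ≤ 6
  b_6=6 ≤ 7
  b_7=7 ≤ 8
All bounds hold ⇒ YES

YES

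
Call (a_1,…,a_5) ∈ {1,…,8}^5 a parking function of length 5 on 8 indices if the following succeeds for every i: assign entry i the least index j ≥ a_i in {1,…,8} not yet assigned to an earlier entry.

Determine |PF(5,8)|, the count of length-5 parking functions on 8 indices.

26244

#PF = (8−5+1)·(8+1)^(5−1) = 4·6561 = 26244 (Konheim–Weiss)
One tuple (5,7,5,3,6) → sorted (3,5,5,6,7): b_i ≤ 3+i ∀i, a PF.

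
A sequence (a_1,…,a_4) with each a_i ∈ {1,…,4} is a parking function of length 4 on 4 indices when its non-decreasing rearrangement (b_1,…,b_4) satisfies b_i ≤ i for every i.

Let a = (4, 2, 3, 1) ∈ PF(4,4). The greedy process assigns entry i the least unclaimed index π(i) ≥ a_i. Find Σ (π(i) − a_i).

Σπ = 4·5/2 = 10 (π permutes [4]); Σa = 4+2+3+1 = 10; disp = 10−10 = 0.

0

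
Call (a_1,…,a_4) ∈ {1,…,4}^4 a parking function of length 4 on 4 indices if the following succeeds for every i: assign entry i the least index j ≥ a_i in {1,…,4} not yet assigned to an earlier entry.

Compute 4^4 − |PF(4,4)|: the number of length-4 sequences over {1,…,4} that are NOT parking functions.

|PF| = (4+1−4)·(4+1)^{4−1} = 1×125 = 125 (Pollak)
One tuple (4,3,3,4) → sorted (3,3,4,4): b_1=3>1, not a PF.
So 256 − 125 = 131 fail.

131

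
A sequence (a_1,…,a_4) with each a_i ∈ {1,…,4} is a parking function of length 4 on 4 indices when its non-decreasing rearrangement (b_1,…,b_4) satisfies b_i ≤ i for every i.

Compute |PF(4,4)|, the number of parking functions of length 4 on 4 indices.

#PF = (5−4)·5^(4−1) = 1 · 125 = 125 (Pollak)
Example (2,1,3,4) → sorted (1,2,3,4): b_i ≤ i ∀i, a PF.

125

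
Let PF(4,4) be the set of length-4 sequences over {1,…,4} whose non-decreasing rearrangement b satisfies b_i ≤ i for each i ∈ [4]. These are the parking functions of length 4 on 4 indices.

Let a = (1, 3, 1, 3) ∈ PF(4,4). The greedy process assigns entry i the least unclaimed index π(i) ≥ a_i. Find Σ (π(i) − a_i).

2

Σπ = 4·5/2 = 10 (π permutes [4]); Σa = 1+3+1+3 = 8; disp = 10−8 = 2.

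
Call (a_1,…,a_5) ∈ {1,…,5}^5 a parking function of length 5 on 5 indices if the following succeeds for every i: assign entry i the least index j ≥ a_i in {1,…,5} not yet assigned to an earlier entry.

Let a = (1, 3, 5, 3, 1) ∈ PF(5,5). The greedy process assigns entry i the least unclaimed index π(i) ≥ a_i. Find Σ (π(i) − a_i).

Σπ(i) = 1+…+5 = 15; Σa = 1+3+5+3+1 = 13; disp = 15−13 = 2.

2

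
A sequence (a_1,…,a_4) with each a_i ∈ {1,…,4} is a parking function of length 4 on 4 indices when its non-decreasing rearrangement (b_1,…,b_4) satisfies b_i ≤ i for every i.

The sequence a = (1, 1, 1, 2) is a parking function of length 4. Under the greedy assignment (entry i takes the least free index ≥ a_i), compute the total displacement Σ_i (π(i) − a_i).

Σπ = 4·5/2 = 10 (π permutes [4]); Σa = 1+1+1+2 = 5; disp = 10−5 = 5.

5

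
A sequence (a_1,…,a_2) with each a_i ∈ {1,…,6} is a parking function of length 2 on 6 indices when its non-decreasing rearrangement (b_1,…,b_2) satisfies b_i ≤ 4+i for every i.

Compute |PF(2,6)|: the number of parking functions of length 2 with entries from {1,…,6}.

35

Count = (6+1−2)·(6+1)^{2−1} = 5 · 7 = 35 (Pollak)
E.g. (6,4) → sorted (4,6): b_i ≤ 4+i ∀i, a PF.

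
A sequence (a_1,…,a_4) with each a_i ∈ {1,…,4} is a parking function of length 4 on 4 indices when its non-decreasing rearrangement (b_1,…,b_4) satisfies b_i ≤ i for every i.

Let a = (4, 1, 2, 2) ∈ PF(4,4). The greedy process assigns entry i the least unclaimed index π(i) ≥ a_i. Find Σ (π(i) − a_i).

1

Σπ(i) = 1+…+4 = 10; Σa = 4+1+2+2 = 9; disp = 10−9 = 1.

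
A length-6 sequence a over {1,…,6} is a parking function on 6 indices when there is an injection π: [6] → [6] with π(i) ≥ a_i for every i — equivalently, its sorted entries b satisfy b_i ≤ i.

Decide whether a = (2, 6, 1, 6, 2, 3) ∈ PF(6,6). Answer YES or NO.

Rearranged: b = (1, 2, 2, 3, 6, 6).
  b_1=1 ≤ 1
  b_2=2 ≤ 2
  b_3=2 ≤ 3
  b_4=3 ≤ 4
  b_5=6 > 5
  fails at i=5 ⇒ NO

NO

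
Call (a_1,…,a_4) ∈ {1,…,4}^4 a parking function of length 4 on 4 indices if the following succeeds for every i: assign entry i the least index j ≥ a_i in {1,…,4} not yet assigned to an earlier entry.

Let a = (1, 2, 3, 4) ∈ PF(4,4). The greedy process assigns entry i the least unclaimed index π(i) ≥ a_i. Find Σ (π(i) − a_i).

0

Σπ(i) = 1+…+4 = 10; Σa = 1+2+3+4 = 10; disp = 10−10 = 0.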